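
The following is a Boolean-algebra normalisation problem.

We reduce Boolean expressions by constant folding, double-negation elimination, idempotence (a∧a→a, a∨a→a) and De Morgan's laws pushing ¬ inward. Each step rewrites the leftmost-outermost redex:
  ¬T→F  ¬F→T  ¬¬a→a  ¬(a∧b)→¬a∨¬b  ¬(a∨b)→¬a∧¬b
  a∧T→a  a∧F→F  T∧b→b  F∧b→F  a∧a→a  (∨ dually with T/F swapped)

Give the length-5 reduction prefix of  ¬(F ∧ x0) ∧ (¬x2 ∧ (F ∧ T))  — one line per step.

  start: ¬(F ∧ x0) ∧ (¬x2 ∧ (F ∧ T))
  →1  (¬F ∨ ¬x0) ∧ (¬x2 ∧ (F ∧ T))
  →2  (T ∨ ¬x0) ∧ (¬x2 ∧ (F ∧ T))
  →3  T ∧ (¬x2 ∧ (F ∧ T))
  →4  ¬x2 ∧ (F ∧ T)
  →5  ¬x2 ∧ F

Answer: after 5 steps: ¬x2 ∧ F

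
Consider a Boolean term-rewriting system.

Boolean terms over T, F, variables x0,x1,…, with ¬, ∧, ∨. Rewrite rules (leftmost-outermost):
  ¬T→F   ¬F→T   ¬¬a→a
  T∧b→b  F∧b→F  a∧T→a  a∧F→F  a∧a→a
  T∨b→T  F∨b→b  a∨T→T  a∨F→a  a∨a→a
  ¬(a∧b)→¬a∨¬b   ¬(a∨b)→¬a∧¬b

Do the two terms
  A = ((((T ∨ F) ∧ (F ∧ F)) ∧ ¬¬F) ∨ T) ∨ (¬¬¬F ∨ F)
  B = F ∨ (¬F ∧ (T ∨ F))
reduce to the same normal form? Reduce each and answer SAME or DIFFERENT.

Answer: SAME — A ⇓ T, B ⇓ T

Working:
Term A:
  start: ((((T ∨ F) ∧ (F ∧ F)) ∧ ¬¬F) ∨ T) ∨ (¬¬¬F ∨ F)
  [1] T ∨ (¬¬¬F ∨ F)
  [2] T

Term B:
  start: F ∨ (¬F ∧ (T ∨ F))
  [1] ¬F ∧ (T ∨ F)
  [2] T ∧ (T ∨ F)
  [3] T ∨ F
  [4] T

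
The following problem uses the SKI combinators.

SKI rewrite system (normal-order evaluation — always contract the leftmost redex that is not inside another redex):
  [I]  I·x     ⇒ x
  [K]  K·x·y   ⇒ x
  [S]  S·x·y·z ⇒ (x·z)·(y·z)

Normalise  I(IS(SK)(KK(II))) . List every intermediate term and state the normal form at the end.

Answer: normal form = S(SK)K  (in 3 steps)

Working:
  start: I(IS(SK)(KK(II)))
  [1] IS(SK)(KK(II))
  [2] S(SK)(KK(II))
  [3] S(SK)K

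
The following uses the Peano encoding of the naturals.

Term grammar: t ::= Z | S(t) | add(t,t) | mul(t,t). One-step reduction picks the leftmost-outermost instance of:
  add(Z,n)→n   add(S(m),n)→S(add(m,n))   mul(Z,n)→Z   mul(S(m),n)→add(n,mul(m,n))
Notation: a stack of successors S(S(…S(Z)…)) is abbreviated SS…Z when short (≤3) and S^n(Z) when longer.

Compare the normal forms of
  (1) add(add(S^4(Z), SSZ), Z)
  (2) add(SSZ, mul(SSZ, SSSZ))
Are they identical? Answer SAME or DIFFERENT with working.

Term A:
  start: add(add(S^4(Z), SSZ), Z)
  →1  add(S(add(SSSZ, SSZ)), Z)
  →2  S(add(add(SSSZ, SSZ), Z))
  →3  S(add(S(add(SSZ, SSZ)), Z))
  →4  S(S(add(add(SSZ, SSZ), Z)))
  →5  S(S(add(S(add(SZ, SSZ)), Z)))
  →6  S(S(S(add(add(SZ, SSZ), Z))))
  →7  S(S(S(add(S(add(Z, SSZ)), Z))))
  →8  S(S(S(S(add(add(Z, SSZ), Z)))))
  →9  S(S(S(S(add(SSZ, Z)))))
  →10  S(S(S(S(S(add(SZ, Z))))))
  →11  S(S(S(S(S(S(add(Z, Z)))))))
  →12  S^6(Z)

Term B:
  start: add(SSZ, mul(SSZ, SSSZ))
  →1  S(add(SZ, mul(SSZ, SSSZ)))
  →2  S(S(add(Z, mul(SSZ, SSSZ))))
  →3  S(S(mul(SSZ, SSSZ)))
  →4  S(S(add(SSSZ, mul(SZ, SSSZ))))
  →5  S(S(S(add(SSZ, mul(SZ, SSSZ)))))
  →6  S(S(S(S(add(SZ, mul(SZ, SSSZ))))))
  →7  S(S(S(S(S(add(Z, mul(SZ, SSSZ)))))))
  →8  S(S(S(S(S(mul(SZ, SSSZ))))))
  →9  S(S(S(S(S(add(SSSZ, mul(Z, SSSZ)))))))
  →10  S(S(S(S(S(S(add(SSZ, mul(Z, SSSZ))))))))
  →11  S(S(S(S(S(S(S(add(SZ, mul(Z, SSSZ)))))))))
  →12  S(S(S(S(S(S(S(S(add(Z, mul(Z, SSSZ))))))))))
  →13  S(S(S(S(S(S(S(S(mul(Z, SSSZ)))))))))
  →14  S^8(Z)

Answer: DIFFERENT — A ⇓ S^6(Z), B ⇓ S^8(Z)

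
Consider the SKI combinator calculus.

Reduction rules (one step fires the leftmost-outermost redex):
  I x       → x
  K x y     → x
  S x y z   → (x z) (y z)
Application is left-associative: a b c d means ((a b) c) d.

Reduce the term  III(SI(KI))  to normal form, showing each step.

  start: III(SI(KI))
  [1] II(SI(KI))
  [2] I(SI(KI))
  [3] SI(KI)

Answer: normal form = SI(KI)  (in 3 steps)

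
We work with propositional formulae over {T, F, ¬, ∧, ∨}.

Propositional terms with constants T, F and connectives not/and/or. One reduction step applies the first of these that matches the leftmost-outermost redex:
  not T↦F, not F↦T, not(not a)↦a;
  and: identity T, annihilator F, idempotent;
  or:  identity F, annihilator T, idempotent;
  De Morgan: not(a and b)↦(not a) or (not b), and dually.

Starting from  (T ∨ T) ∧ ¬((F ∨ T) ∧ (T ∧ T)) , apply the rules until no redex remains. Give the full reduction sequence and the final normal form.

  start: (T ∨ T) ∧ ¬((F ∨ T) ∧ (T ∧ T))
  →1  T ∧ ¬((F ∨ T) ∧ (T ∧ T))
  →2  ¬((F ∨ T) ∧ (T ∧ T))
  →3  ¬(F ∨ T) ∨ ¬(T ∧ T)
  →4  (¬F ∧ ¬T) ∨ ¬(T ∧ T)
  →5  (T ∧ ¬T) ∨ ¬(T ∧ T)
  →6  ¬T ∨ ¬(T ∧ T)
  →7  F ∨ ¬(T ∧ T)
  →8  ¬(T ∧ T)
  →9  ¬T ∨ ¬T
  →10  ¬T
  →11  F

Answer: normal form = F  (in 11 steps)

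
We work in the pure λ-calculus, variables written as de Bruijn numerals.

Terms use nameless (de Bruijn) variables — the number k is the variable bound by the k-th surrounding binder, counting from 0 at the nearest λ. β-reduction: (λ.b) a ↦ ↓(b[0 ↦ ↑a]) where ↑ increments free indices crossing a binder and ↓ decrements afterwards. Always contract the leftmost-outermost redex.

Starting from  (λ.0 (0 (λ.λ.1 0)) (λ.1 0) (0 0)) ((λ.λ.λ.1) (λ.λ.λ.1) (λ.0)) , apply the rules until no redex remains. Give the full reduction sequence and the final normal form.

  start: (λ.0 (0 (λ.λ.1 0)) (λ.1 0) (0 0)) ((λ.λ.λ.1) (λ.λ.λ.1) (λ.0))
  [1] (λ.λ.λ.1) (λ.λ.λ.1) (λ.0) ((λ.λ.λ.1) (λ.λ.λ.1) (λ.0) (λ.λ.1 0)) (λ.(λ.λ.λ.1) (λ.λ.λ.1) (λ.0) 0) ((λ.λ.λ.1) (λ.λ.λ.1) (λ.0) ((λ.λ.λ.1) (λ.λ.λ.1) (λ.0)))
  [2] (λ.λ.1) (λ.0) ((λ.λ.λ.1) (λ.λ.λ.1) (λ.0) (λ.λ.1 0)) (λ.(λ.λ.λ.1) (λ.λ.λ.1) (λ.0) 0) ((λ.λ.λ.1) (λ.λ.λ.1) (λ.0) ((λ.λ.λ.1) (λ.λ.λ.1) (λ.0)))
  [3] (λ.λ.0) ((λ.λ.λ.1) (λ.λ.λ.1) (λ.0) (λ.λ.1 0)) (λ.(λ.λ.λ.1) (λ.λ.λ.1) (λ.0) 0) ((λ.λ.λ.1) (λ.λ.λ.1) (λ.0) ((λ.λ.λ.1) (λ.λ.λ.1) (λ.0)))
  [4] (λ.0) (λ.(λ.λ.λ.1) (λ.λ.λ.1) (λ.0) 0) ((λ.λ.λ.1) (λ.λ.λ.1) (λ.0) ((λ.λ.λ.1) (λ.λ.λ.1) (λ.0)))
  [5] (λ.(λ.λ.λ.1) (λ.λ.λ.1) (λ.0) 0) ((λ.λ.λ.1) (λ.λ.λ.1) (λ.0) ((λ.λ.λ.1) (λ.λ.λ.1) (λ.0)))
  [6] (λ.λ.λ.1) (λ.λ.λ.1) (λ.0) ((λ.λ.λ.1) (λ.λ.λ.1) (λ.0) ((λ.λ.λ.1) (λ.λ.λ.1) (λ.0)))
  [7] (λ.λ.1) (λ.0) ((λ.λ.λ.1) (λ.λ.λ.1) (λ.0) ((λ.λ.λ.1) (λ.λ.λ.1) (λ.0)))
  [8] (λ.λ.0) ((λ.λ.λ.1) (λ.λ.λ.1) (λ.0) ((λ.λ.λ.1) (λ.λ.λ.1) (λ.0)))
  [9] λ.0

Answer: normal form = λ.0  (in 9 steps)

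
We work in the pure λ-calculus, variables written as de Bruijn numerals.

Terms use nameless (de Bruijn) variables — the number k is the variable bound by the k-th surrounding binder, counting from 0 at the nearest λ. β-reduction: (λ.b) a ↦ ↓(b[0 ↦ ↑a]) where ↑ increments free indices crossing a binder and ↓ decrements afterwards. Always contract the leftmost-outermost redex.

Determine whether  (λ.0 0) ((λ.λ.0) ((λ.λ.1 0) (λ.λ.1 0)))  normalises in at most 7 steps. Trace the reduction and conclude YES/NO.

Answer: YES — reaches normal form λ.0 in 4 ≤ 7 steps

Derivation:
  start: (λ.0 0) ((λ.λ.0) ((λ.λ.1 0) (λ.λ.1 0)))
  →1  (λ.λ.0) ((λ.λ.1 0) (λ.λ.1 0)) ((λ.λ.0) ((λ.λ.1 0) (λ.λ.1 0)))
  →2  (λ.0) ((λ.λ.0) ((λ.λ.1 0) (λ.λ.1 0)))
  →3  (λ.λ.0) ((λ.λ.1 0) (λ.λ.1 0))
  →4  λ.0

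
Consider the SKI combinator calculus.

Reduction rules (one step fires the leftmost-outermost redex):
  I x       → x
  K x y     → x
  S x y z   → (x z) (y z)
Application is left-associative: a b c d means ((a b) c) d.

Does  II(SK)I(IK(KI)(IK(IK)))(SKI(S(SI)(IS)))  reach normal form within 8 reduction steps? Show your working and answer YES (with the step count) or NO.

Answer: YES — reaches normal form I in 7 ≤ 8 steps

Working:
  start: II(SK)I(IK(KI)(IK(IK)))(SKI(S(SI)(IS)))
  →1  I(SK)I(IK(KI)(IK(IK)))(SKI(S(SI)(IS)))
  →2  SKI(IK(KI)(IK(IK)))(SKI(S(SI)(IS)))
  →3  K(IK(KI)(IK(IK)))(I(IK(KI)(IK(IK))))(SKI(S(SI)(IS)))
  →4  IK(KI)(IK(IK))(SKI(S(SI)(IS)))
  →5  K(KI)(IK(IK))(SKI(S(SI)(IS)))
  →6  KI(SKI(S(SI)(IS)))
  →7  I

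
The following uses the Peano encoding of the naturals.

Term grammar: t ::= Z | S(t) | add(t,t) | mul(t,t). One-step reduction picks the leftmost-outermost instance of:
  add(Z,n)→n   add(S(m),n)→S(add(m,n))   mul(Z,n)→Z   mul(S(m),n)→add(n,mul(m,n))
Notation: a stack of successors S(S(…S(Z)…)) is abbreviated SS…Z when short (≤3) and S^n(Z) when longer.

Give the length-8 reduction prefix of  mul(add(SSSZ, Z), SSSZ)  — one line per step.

Answer: after 8 steps: S(S(S(add(SSSZ, mul(add(SZ, Z), SSSZ)))))

Working:
  start: mul(add(SSSZ, Z), SSSZ)
  [1] mul(S(add(SSZ, Z)), SSSZ)
  [2] add(SSSZ, mul(add(SSZ, Z), SSSZ))
  [3] S(add(SSZ, mul(add(SSZ, Z), SSSZ)))
  [4] S(S(add(SZ, mul(add(SSZ, Z), SSSZ))))
  [5] S(S(S(add(Z, mul(add(SSZ, Z), SSSZ)))))
  [6] S(S(S(mul(add(SSZ, Z), SSSZ))))
  [7] S(S(S(mul(S(add(SZ, Z)), SSSZ))))
  [8] S(S(S(add(SSSZ, mul(add(SZ, Z), SSSZ)))))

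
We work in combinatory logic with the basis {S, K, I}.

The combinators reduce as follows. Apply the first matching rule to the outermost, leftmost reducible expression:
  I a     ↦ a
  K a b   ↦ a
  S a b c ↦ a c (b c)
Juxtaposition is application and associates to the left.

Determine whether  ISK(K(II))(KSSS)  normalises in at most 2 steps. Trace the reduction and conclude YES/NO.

  start: ISK(K(II))(KSSS)
  step 1: SK(K(II))(KSSS)
  step 2: K(KSSS)(K(II)(KSSS))

Answer: NO — after 2 steps the term is K(KSSS)(K(II)(KSSS)), not yet normal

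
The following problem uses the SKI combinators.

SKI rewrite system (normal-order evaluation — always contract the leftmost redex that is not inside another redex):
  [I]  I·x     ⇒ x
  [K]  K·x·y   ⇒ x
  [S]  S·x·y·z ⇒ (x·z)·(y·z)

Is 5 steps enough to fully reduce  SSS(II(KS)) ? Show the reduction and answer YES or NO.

Answer: YES — reaches normal form S(KS)(S(KS)) in 5 ≤ 5 steps

Reduction:
  start: SSS(II(KS))
  [1] S(II(KS))(S(II(KS)))
  [2] S(I(KS))(S(II(KS)))
  [3] S(KS)(S(II(KS)))
  [4] S(KS)(S(I(KS)))
  [5] S(KS)(S(KS))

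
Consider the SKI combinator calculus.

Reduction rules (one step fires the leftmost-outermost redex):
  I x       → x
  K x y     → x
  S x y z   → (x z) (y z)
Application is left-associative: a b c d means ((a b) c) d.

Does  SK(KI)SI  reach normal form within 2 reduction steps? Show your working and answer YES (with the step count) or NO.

  start: SK(KI)SI
  →1  KS(KIS)I
  →2  SI

Answer: YES — reaches normal form SI in 2 ≤ 2 steps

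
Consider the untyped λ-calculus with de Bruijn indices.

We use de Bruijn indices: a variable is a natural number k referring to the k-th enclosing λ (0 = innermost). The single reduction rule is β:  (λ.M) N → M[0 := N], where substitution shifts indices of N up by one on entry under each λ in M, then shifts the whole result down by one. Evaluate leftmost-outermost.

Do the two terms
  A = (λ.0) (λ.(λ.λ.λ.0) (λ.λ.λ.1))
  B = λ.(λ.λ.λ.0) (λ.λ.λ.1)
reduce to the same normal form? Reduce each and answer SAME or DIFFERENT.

Answer: SAME — A ⇓ λ.λ.λ.0, B ⇓ λ.λ.λ.0

Working:
Term A:
  start: (λ.0) (λ.(λ.λ.λ.0) (λ.λ.λ.1))
  [1] λ.(λ.λ.λ.0) (λ.λ.λ.1)
  [2] λ.λ.λ.0

Term B:
  start: λ.(λ.λ.λ.0) (λ.λ.λ.1)
  [1] λ.λ.λ.0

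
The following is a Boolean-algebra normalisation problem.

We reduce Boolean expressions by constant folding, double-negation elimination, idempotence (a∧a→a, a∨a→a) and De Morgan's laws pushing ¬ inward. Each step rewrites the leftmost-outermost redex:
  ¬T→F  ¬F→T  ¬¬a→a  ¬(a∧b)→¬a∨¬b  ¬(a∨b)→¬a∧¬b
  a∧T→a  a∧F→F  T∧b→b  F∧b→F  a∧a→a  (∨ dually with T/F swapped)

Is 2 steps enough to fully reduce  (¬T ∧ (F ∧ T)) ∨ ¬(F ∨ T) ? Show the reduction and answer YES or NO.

  start: (¬T ∧ (F ∧ T)) ∨ ¬(F ∨ T)
  →1  (F ∧ (F ∧ T)) ∨ ¬(F ∨ T)
  →2  F ∨ ¬(F ∨ T)

Answer: NO — after 2 steps the term is F ∨ ¬(F ∨ T), not yet normal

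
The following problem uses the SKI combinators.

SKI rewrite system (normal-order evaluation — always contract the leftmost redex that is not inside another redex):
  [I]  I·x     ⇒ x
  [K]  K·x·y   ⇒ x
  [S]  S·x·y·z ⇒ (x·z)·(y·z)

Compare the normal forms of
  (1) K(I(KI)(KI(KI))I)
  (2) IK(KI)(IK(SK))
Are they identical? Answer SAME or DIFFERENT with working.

Term A:
  start: K(I(KI)(KI(KI))I)
  →1  K(KI(KI(KI))I)
  →2  K(II)
  →3  KI

Term B:
  start: IK(KI)(IK(SK))
  →1  K(KI)(IK(SK))
  →2  KI

Answer: SAME — A ⇓ KI, B ⇓ KI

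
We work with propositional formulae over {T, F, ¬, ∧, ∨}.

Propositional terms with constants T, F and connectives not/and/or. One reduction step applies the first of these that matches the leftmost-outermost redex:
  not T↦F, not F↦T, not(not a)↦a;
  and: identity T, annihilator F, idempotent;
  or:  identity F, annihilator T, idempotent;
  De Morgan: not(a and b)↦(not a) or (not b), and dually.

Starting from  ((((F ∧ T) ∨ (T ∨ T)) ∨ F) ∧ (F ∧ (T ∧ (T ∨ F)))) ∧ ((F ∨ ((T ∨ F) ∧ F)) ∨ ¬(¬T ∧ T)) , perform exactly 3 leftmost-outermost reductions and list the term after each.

Answer: after 3 steps: ((T ∨ T) ∧ (F ∧ (T ∧ (T ∨ F)))) ∧ ((F ∨ ((T ∨ F) ∧ F)) ∨ ¬(¬T ∧ T))

Derivation:
  start: ((((F ∧ T) ∨ (T ∨ T)) ∨ F) ∧ (F ∧ (T ∧ (T ∨ F)))) ∧ ((F ∨ ((T ∨ F) ∧ F)) ∨ ¬(¬T ∧ T))
  [1] (((F ∧ T) ∨ (T ∨ T)) ∧ (F ∧ (T ∧ (T ∨ F)))) ∧ ((F ∨ ((T ∨ F) ∧ F)) ∨ ¬(¬T ∧ T))
  [2] ((F ∨ (T ∨ T)) ∧ (F ∧ (T ∧ (T ∨ F)))) ∧ ((F ∨ ((T ∨ F) ∧ F)) ∨ ¬(¬T ∧ T))
  [3] ((T ∨ T) ∧ (F ∧ (T ∧ (T ∨ F)))) ∧ ((F ∨ ((T ∨ F) ∧ F)) ∨ ¬(¬T ∧ T))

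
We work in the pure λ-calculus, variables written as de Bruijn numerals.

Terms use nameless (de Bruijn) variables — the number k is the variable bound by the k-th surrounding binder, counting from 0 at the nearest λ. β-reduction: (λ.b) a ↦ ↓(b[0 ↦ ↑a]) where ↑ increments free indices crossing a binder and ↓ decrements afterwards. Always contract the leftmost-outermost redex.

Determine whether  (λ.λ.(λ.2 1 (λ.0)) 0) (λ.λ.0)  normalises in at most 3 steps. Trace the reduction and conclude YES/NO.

  start: (λ.λ.(λ.2 1 (λ.0)) 0) (λ.λ.0)
  [1] λ.(λ.(λ.λ.0) 1 (λ.0)) 0
  [2] λ.(λ.λ.0) 0 (λ.0)
  [3] λ.(λ.0) (λ.0)

Answer: NO — after 3 steps the term is λ.(λ.0) (λ.0), not yet normal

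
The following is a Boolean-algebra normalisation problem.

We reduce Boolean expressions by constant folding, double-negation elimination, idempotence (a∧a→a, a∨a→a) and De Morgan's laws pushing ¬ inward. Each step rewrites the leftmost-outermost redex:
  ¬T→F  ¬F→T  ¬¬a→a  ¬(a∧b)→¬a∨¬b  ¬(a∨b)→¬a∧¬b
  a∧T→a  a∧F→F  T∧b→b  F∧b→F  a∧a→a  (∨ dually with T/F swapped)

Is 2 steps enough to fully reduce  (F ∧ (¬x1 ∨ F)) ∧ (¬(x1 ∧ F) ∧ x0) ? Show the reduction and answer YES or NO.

  start: (F ∧ (¬x1 ∨ F)) ∧ (¬(x1 ∧ F) ∧ x0)
  [1] F ∧ (¬(x1 ∧ F) ∧ x0)
  [2] F

Answer: YES — reaches normal form F in 2 ≤ 2 steps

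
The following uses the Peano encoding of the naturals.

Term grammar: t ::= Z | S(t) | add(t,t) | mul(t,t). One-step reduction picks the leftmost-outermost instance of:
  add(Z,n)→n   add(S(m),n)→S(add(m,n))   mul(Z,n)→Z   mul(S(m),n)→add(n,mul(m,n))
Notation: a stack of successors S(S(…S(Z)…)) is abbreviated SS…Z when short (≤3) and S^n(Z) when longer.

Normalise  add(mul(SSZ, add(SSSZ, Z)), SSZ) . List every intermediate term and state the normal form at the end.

Answer: normal form = S^8(Z)  (in 26 steps)

Reduction:
  start: add(mul(SSZ, add(SSSZ, Z)), SSZ)
  →1  add(add(add(SSSZ, Z), mul(SZ, add(SSSZ, Z))), SSZ)
  →2  add(add(S(add(SSZ, Z)), mul(SZ, add(SSSZ, Z))), SSZ)
  →3  add(S(add(add(SSZ, Z), mul(SZ, add(SSSZ, Z)))), SSZ)
  →4  S(add(add(add(SSZ, Z), mul(SZ, add(SSSZ, Z))), SSZ))
  →5  S(add(add(S(add(SZ, Z)), mul(SZ, add(SSSZ, Z))), SSZ))
  →6  S(add(S(add(add(SZ, Z), mul(SZ, add(SSSZ, Z)))), SSZ))
  →7  S(S(add(add(add(SZ, Z), mul(SZ, add(SSSZ, Z))), SSZ)))
  →8  S(S(add(add(S(add(Z, Z)), mul(SZ, add(SSSZ, Z))), SSZ)))
  →9  S(S(add(S(add(add(Z, Z), mul(SZ, add(SSSZ, Z)))), SSZ)))
  →10  S(S(S(add(add(add(Z, Z), mul(SZ, add(SSSZ, Z))), SSZ))))
  →11  S(S(S(add(add(Z, mul(SZ, add(SSSZ, Z))), SSZ))))
  →12  S(S(S(add(mul(SZ, add(SSSZ, Z)), SSZ))))
  →13  S(S(S(add(add(add(SSSZ, Z), mul(Z, add(SSSZ, Z))), SSZ))))
  →14  S(S(S(add(add(S(add(SSZ, Z)), mul(Z, add(SSSZ, Z))), SSZ))))
  →15  S(S(S(add(S(add(add(SSZ, Z), mul(Z, add(SSSZ, Z)))), SSZ))))
  →16  S(S(S(S(add(add(add(SSZ, Z), mul(Z, add(SSSZ, Z))), SSZ)))))
  →17  S(S(S(S(add(add(S(add(SZ, Z)), mul(Z, add(SSSZ, Z))), SSZ)))))
  →18  S(S(S(S(add(S(add(add(SZ, Z), mul(Z, add(SSSZ, Z)))), SSZ)))))
  →19  S(S(S(S(S(add(add(add(SZ, Z), mul(Z, add(SSSZ, Z))), SSZ))))))
  →20  S(S(S(S(S(add(add(S(add(Z, Z)), mul(Z, add(SSSZ, Z))), SSZ))))))
  →21  S(S(S(S(S(add(S(add(add(Z, Z), mul(Z, add(SSSZ, Z)))), SSZ))))))
  →22  S(S(S(S(S(S(add(add(add(Z, Z), mul(Z, add(SSSZ, Z))), SSZ)))))))
  →23  S(S(S(S(S(S(add(add(Z, mul(Z, add(SSSZ, Z))), SSZ)))))))
  →24  S(S(S(S(S(S(add(mul(Z, add(SSSZ, Z)), SSZ)))))))
  →25  S(S(S(S(S(S(add(Z, SSZ)))))))
  →26  S^8(Z)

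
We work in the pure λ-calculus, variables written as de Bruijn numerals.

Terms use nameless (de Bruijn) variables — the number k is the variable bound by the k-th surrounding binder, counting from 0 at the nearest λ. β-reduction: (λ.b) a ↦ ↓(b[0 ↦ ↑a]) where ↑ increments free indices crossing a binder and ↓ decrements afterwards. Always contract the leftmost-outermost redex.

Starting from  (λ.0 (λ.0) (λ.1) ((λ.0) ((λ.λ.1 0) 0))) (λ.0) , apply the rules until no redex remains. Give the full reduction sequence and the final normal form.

Answer: normal form = λ.0  (in 4 steps)

Derivation:
  start: (λ.0 (λ.0) (λ.1) ((λ.0) ((λ.λ.1 0) 0))) (λ.0)
  step 1: (λ.0) (λ.0) (λ.λ.0) ((λ.0) ((λ.λ.1 0) (λ.0)))
  step 2: (λ.0) (λ.λ.0) ((λ.0) ((λ.λ.1 0) (λ.0)))
  step 3: (λ.λ.0) ((λ.0) ((λ.λ.1 0) (λ.0)))
  step 4: λ.0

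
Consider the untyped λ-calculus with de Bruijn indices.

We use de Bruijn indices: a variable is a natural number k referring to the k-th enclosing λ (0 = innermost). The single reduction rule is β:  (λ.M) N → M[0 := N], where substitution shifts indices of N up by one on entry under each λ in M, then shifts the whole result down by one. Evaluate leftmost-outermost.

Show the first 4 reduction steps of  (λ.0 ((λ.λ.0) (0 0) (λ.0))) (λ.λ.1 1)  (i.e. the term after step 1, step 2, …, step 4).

  start: (λ.0 ((λ.λ.0) (0 0) (λ.0))) (λ.λ.1 1)
  [1] (λ.λ.1 1) ((λ.λ.0) ((λ.λ.1 1) (λ.λ.1 1)) (λ.0))
  [2] λ.(λ.λ.0) ((λ.λ.1 1) (λ.λ.1 1)) (λ.0) ((λ.λ.0) ((λ.λ.1 1) (λ.λ.1 1)) (λ.0))
  [3] λ.(λ.0) (λ.0) ((λ.λ.0) ((λ.λ.1 1) (λ.λ.1 1)) (λ.0))
  [4] λ.(λ.0) ((λ.λ.0) ((λ.λ.1 1) (λ.λ.1 1)) (λ.0))

Answer: after 4 steps: λ.(λ.0) ((λ.λ.0) ((λ.λ.1 1) (λ.λ.1 1)) (λ.0))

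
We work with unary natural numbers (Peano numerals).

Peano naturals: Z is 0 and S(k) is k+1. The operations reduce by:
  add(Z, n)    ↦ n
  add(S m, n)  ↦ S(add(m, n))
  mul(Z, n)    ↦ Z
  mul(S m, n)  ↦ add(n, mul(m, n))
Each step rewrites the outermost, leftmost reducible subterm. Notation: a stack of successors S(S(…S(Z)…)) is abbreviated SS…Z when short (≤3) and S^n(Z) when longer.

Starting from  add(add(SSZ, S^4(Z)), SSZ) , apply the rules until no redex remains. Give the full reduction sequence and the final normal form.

  start: add(add(SSZ, S^4(Z)), SSZ)
  →1  add(S(add(SZ, S^4(Z))), SSZ)
  →2  S(add(add(SZ, S^4(Z)), SSZ))
  →3  S(add(S(add(Z, S^4(Z))), SSZ))
  →4  S(S(add(add(Z, S^4(Z)), SSZ)))
  →5  S(S(add(S^4(Z), SSZ)))
  →6  S(S(S(add(SSSZ, SSZ))))
  →7  S(S(S(S(add(SSZ, SSZ)))))
  →8  S(S(S(S(S(add(SZ, SSZ))))))
  →9  S(S(S(S(S(S(add(Z, SSZ)))))))
  →10  S^8(Z)

Answer: normal form = S^8(Z)  (in 10 steps)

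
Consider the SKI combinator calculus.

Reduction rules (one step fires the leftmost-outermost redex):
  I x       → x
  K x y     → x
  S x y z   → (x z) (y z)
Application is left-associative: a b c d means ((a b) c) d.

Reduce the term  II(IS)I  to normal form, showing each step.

Answer: normal form = SI  (in 3 steps)

Derivation:
  start: II(IS)I
  →1  I(IS)I
  →2  ISI
  →3  SI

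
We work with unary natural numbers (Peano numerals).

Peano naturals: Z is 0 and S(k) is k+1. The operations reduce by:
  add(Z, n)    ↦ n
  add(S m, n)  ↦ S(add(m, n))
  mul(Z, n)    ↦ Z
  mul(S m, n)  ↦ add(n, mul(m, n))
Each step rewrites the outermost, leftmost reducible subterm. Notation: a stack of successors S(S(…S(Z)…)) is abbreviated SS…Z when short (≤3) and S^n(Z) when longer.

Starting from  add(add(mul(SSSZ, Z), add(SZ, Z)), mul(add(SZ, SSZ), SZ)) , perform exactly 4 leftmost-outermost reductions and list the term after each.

  start: add(add(mul(SSSZ, Z), add(SZ, Z)), mul(add(SZ, SSZ), SZ))
  step 1: add(add(add(Z, mul(SSZ, Z)), add(SZ, Z)), mul(add(SZ, SSZ), SZ))
  step 2: add(add(mul(SSZ, Z), add(SZ, Z)), mul(add(SZ, SSZ), SZ))
  step 3: add(add(add(Z, mul(SZ, Z)), add(SZ, Z)), mul(add(SZ, SSZ), SZ))
  step 4: add(add(mul(SZ, Z), add(SZ, Z)), mul(add(SZ, SSZ), SZ))

Answer: after 4 steps: add(add(mul(SZ, Z), add(SZ, Z)), mul(add(SZ, SSZ), SZ))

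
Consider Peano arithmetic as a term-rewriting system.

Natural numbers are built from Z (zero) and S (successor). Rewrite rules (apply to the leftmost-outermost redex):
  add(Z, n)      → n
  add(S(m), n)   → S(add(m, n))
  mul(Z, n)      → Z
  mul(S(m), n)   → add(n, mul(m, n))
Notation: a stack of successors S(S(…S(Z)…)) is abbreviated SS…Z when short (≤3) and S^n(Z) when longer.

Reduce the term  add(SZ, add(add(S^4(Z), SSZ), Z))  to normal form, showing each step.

Answer: normal form = S^7(Z)  (in 14 steps)

Derivation:
  start: add(SZ, add(add(S^4(Z), SSZ), Z))
  →1  S(add(Z, add(add(S^4(Z), SSZ), Z)))
  →2  S(add(add(S^4(Z), SSZ), Z))
  →3  S(add(S(add(SSSZ, SSZ)), Z))
  →4  S(S(add(add(SSSZ, SSZ), Z)))
  →5  S(S(add(S(add(SSZ, SSZ)), Z)))
  →6  S(S(S(add(add(SSZ, SSZ), Z))))
  →7  S(S(S(add(S(add(SZ, SSZ)), Z))))
  →8  S(S(S(S(add(add(SZ, SSZ), Z)))))
  →9  S(S(S(S(add(S(add(Z, SSZ)), Z)))))
  →10  S(S(S(S(S(add(add(Z, SSZ), Z))))))
  →11  S(S(S(S(S(add(SSZ, Z))))))
  →12  S(S(S(S(S(S(add(SZ, Z)))))))
  →13  S(S(S(S(S(S(S(add(Z, Z))))))))
  →14  S^7(Z)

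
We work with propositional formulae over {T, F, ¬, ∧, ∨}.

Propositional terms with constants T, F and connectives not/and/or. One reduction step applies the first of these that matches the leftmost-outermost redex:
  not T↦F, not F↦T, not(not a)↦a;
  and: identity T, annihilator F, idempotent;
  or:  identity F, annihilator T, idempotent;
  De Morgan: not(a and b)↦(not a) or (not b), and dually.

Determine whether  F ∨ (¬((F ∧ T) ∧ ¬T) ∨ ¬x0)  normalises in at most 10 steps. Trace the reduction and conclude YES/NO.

  start: F ∨ (¬((F ∧ T) ∧ ¬T) ∨ ¬x0)
  →1  ¬((F ∧ T) ∧ ¬T) ∨ ¬x0
  →2  (¬(F ∧ T) ∨ ¬¬T) ∨ ¬x0
  →3  ((¬F ∨ ¬T) ∨ ¬¬T) ∨ ¬x0
  →4  ((T ∨ ¬T) ∨ ¬¬T) ∨ ¬x0
  →5  (T ∨ ¬¬T) ∨ ¬x0
  →6  T ∨ ¬x0
  →7  T

Answer: YES — reaches normal form T in 7 ≤ 10 steps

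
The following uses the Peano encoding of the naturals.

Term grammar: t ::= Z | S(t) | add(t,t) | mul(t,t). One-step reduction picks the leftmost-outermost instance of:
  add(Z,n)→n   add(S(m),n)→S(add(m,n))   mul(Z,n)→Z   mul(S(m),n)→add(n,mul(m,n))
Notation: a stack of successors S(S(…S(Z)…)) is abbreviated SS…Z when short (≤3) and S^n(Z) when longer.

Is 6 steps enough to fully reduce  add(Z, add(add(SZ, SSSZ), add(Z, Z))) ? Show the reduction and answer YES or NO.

Answer: NO — after 6 steps the term is S(S(S(add(SZ, add(Z, Z))))), not yet normal

Derivation:
  start: add(Z, add(add(SZ, SSSZ), add(Z, Z)))
  [1] add(add(SZ, SSSZ), add(Z, Z))
  [2] add(S(add(Z, SSSZ)), add(Z, Z))
  [3] S(add(add(Z, SSSZ), add(Z, Z)))
  [4] S(add(SSSZ, add(Z, Z)))
  [5] S(S(add(SSZ, add(Z, Z))))
  [6] S(S(S(add(SZ, add(Z, Z)))))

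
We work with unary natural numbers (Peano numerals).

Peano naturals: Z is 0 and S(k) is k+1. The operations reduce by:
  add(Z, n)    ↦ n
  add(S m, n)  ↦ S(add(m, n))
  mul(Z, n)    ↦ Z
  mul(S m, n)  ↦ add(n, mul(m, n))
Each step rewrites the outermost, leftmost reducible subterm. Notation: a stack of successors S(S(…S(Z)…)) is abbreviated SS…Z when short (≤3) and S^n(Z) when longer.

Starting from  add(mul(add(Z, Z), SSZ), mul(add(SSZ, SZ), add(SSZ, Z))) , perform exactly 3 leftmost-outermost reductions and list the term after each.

Answer: after 3 steps: mul(add(SSZ, SZ), add(SSZ, Z))

Derivation:
  start: add(mul(add(Z, Z), SSZ), mul(add(SSZ, SZ), add(SSZ, Z)))
  step 1: add(mul(Z, SSZ), mul(add(SSZ, SZ), add(SSZ, Z)))
  step 2: add(Z, mul(add(SSZ, SZ), add(SSZ, Z)))
  step 3: mul(add(SSZ, SZ), add(SSZ, Z))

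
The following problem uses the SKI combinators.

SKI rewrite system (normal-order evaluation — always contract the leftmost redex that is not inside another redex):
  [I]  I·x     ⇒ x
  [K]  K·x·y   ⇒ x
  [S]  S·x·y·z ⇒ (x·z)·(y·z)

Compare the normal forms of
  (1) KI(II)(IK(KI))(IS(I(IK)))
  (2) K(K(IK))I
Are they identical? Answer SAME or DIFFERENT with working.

Answer: DIFFERENT — A ⇓ KI, B ⇓ KK

Reduction:
Term A:
  start: KI(II)(IK(KI))(IS(I(IK)))
  →1  I(IK(KI))(IS(I(IK)))
  →2  IK(KI)(IS(I(IK)))
  →3  K(KI)(IS(I(IK)))
  →4  KI

Term B:
  start: K(K(IK))I
  →1  K(IK)
  →2  KK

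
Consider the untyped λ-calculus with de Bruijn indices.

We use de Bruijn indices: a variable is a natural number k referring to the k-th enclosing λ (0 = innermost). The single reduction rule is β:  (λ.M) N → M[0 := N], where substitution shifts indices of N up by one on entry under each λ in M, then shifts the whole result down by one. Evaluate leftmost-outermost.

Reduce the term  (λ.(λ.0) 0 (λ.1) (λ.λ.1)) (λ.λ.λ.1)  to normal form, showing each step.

  start: (λ.(λ.0) 0 (λ.1) (λ.λ.1)) (λ.λ.λ.1)
  step 1: (λ.0) (λ.λ.λ.1) (λ.λ.λ.λ.1) (λ.λ.1)
  step 2: (λ.λ.λ.1) (λ.λ.λ.λ.1) (λ.λ.1)
  step 3: (λ.λ.1) (λ.λ.1)
  step 4: λ.λ.λ.1

Answer: normal form = λ.λ.λ.1  (in 4 steps)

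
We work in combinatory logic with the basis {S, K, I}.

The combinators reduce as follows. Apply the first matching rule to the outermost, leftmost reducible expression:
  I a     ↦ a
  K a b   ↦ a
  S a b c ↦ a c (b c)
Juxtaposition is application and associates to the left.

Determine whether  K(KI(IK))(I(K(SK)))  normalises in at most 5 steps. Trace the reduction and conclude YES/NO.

  start: K(KI(IK))(I(K(SK)))
  [1] KI(IK)
  [2] I

Answer: YES — reaches normal form I in 2 ≤ 5 steps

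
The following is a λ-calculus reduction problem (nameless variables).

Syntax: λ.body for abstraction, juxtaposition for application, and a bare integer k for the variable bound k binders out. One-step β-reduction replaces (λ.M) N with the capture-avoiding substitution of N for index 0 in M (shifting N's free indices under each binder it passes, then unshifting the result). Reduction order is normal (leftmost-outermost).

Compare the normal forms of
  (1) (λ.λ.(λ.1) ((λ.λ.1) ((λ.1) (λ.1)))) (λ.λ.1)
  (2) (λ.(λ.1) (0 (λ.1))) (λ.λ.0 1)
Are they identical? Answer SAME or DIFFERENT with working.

Answer: DIFFERENT — A ⇓ λ.0, B ⇓ λ.λ.0 1

Reduction:
Term A:
  start: (λ.λ.(λ.1) ((λ.λ.1) ((λ.1) (λ.1)))) (λ.λ.1)
  step 1: λ.(λ.1) ((λ.λ.1) ((λ.1) (λ.1)))
  step 2: λ.0

Term B:
  start: (λ.(λ.1) (0 (λ.1))) (λ.λ.0 1)
  step 1: (λ.λ.λ.0 1) ((λ.λ.0 1) (λ.λ.λ.0 1))
  step 2: λ.λ.0 1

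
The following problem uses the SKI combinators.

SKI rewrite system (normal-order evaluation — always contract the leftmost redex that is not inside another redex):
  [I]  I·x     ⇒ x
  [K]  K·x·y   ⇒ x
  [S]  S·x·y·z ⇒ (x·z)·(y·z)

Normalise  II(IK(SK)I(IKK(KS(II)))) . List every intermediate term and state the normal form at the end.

  start: II(IK(SK)I(IKK(KS(II))))
  step 1: I(IK(SK)I(IKK(KS(II))))
  step 2: IK(SK)I(IKK(KS(II)))
  step 3: K(SK)I(IKK(KS(II)))
  step 4: SK(IKK(KS(II)))
  step 5: SK(KK(KS(II)))
  step 6: SKK

Answer: normal form = SKK  (in 6 steps)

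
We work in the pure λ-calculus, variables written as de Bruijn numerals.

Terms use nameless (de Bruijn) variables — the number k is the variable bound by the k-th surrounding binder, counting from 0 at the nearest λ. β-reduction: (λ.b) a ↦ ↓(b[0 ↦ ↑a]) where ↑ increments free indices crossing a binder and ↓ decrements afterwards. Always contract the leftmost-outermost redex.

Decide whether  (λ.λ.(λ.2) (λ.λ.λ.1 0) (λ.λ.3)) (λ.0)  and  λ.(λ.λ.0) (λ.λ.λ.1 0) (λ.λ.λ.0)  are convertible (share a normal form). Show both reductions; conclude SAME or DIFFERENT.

Answer: SAME — A ⇓ λ.λ.λ.λ.0, B ⇓ λ.λ.λ.λ.0

Reduction:
Term A:
  start: (λ.λ.(λ.2) (λ.λ.λ.1 0) (λ.λ.3)) (λ.0)
  [1] λ.(λ.λ.0) (λ.λ.λ.1 0) (λ.λ.λ.0)
  [2] λ.(λ.0) (λ.λ.λ.0)
  [3] λ.λ.λ.λ.0

Term B:
  start: λ.(λ.λ.0) (λ.λ.λ.1 0) (λ.λ.λ.0)
  [1] λ.(λ.0) (λ.λ.λ.0)
  [2] λ.λ.λ.λ.0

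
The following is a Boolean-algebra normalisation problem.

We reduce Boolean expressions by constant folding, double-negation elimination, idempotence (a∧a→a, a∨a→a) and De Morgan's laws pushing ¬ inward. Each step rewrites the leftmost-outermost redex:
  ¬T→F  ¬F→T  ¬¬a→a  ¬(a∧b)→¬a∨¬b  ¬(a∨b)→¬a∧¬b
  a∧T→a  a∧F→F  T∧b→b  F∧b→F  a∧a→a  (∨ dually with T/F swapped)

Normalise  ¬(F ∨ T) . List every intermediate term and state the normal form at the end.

Answer: normal form = F  (in 4 steps)

Derivation:
  start: ¬(F ∨ T)
  →1  ¬F ∧ ¬T
  →2  T ∧ ¬T
  →3  ¬T
  →4  F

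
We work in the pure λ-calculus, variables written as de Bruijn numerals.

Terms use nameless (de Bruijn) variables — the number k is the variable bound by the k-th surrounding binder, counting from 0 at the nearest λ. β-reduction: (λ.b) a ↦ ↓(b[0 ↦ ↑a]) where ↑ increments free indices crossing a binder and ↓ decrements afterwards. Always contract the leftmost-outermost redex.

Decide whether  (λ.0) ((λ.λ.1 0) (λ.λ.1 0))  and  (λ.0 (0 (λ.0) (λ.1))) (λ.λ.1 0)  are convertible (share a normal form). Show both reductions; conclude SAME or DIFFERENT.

Answer: DIFFERENT — A ⇓ λ.λ.1 0, B ⇓ λ.λ.λ.1 0

Derivation:
Term A:
  start: (λ.0) ((λ.λ.1 0) (λ.λ.1 0))
  [1] (λ.λ.1 0) (λ.λ.1 0)
  [2] λ.(λ.λ.1 0) 0
  [3] λ.λ.1 0

Term B:
  start: (λ.0 (0 (λ.0) (λ.1))) (λ.λ.1 0)
  [1] (λ.λ.1 0) ((λ.λ.1 0) (λ.0) (λ.λ.λ.1 0))
  [2] λ.(λ.λ.1 0) (λ.0) (λ.λ.λ.1 0) 0
  [3] λ.(λ.(λ.0) 0) (λ.λ.λ.1 0) 0
  [4] λ.(λ.0) (λ.λ.λ.1 0) 0
  [5] λ.(λ.λ.λ.1 0) 0
  [6] λ.λ.λ.1 0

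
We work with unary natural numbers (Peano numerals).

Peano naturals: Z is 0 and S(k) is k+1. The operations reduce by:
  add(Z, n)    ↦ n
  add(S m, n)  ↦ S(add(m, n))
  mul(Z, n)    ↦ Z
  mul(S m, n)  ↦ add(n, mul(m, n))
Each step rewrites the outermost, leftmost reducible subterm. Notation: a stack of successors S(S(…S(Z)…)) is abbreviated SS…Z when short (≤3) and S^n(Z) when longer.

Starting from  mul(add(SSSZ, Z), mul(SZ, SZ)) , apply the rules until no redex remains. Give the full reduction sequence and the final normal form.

  start: mul(add(SSSZ, Z), mul(SZ, SZ))
  →1  mul(S(add(SSZ, Z)), mul(SZ, SZ))
  →2  add(mul(SZ, SZ), mul(add(SSZ, Z), mul(SZ, SZ)))
  →3  add(add(SZ, mul(Z, SZ)), mul(add(SSZ, Z), mul(SZ, SZ)))
  →4  add(S(add(Z, mul(Z, SZ))), mul(add(SSZ, Z), mul(SZ, SZ)))
  →5  S(add(add(Z, mul(Z, SZ)), mul(add(SSZ, Z), mul(SZ, SZ))))
  →6  S(add(mul(Z, SZ), mul(add(SSZ, Z), mul(SZ, SZ))))
  →7  S(add(Z, mul(add(SSZ, Z), mul(SZ, SZ))))
  →8  S(mul(add(SSZ, Z), mul(SZ, SZ)))
  →9  S(mul(S(add(SZ, Z)), mul(SZ, SZ)))
  →10  S(add(mul(SZ, SZ), mul(add(SZ, Z), mul(SZ, SZ))))
  →11  S(add(add(SZ, mul(Z, SZ)), mul(add(SZ, Z), mul(SZ, SZ))))
  →12  S(add(S(add(Z, mul(Z, SZ))), mul(add(SZ, Z), mul(SZ, SZ))))
  →13  S(S(add(add(Z, mul(Z, SZ)), mul(add(SZ, Z), mul(SZ, SZ)))))
  →14  S(S(add(mul(Z, SZ), mul(add(SZ, Z), mul(SZ, SZ)))))
  →15  S(S(add(Z, mul(add(SZ, Z), mul(SZ, SZ)))))
  →16  S(S(mul(add(SZ, Z), mul(SZ, SZ))))
  →17  S(S(mul(S(add(Z, Z)), mul(SZ, SZ))))
  →18  S(S(add(mul(SZ, SZ), mul(add(Z, Z), mul(SZ, SZ)))))
  →19  S(S(add(add(SZ, mul(Z, SZ)), mul(add(Z, Z), mul(SZ, SZ)))))
  →20  S(S(add(S(add(Z, mul(Z, SZ))), mul(add(Z, Z), mul(SZ, SZ)))))
  →21  S(S(S(add(add(Z, mul(Z, SZ)), mul(add(Z, Z), mul(SZ, SZ))))))
  →22  S(S(S(add(mul(Z, SZ), mul(add(Z, Z), mul(SZ, SZ))))))
  →23  S(S(S(add(Z, mul(add(Z, Z), mul(SZ, SZ))))))
  →24  S(S(S(mul(add(Z, Z), mul(SZ, SZ)))))
  →25  S(S(S(mul(Z, mul(SZ, SZ)))))
  →26  SSSZ

Answer: normal form = SSSZ  (in 26 steps)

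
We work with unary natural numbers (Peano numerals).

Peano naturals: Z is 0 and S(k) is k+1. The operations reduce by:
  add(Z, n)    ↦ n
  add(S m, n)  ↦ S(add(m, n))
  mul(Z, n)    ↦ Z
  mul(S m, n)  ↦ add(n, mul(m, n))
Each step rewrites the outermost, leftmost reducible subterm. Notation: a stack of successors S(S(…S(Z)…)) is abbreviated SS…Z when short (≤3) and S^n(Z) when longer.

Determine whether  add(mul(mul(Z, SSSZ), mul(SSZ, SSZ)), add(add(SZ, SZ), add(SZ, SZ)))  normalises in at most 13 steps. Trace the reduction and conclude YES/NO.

  start: add(mul(mul(Z, SSSZ), mul(SSZ, SSZ)), add(add(SZ, SZ), add(SZ, SZ)))
  step 1: add(mul(Z, mul(SSZ, SSZ)), add(add(SZ, SZ), add(SZ, SZ)))
  step 2: add(Z, add(add(SZ, SZ), add(SZ, SZ)))
  step 3: add(add(SZ, SZ), add(SZ, SZ))
  step 4: add(S(add(Z, SZ)), add(SZ, SZ))
  step 5: S(add(add(Z, SZ), add(SZ, SZ)))
  step 6: S(add(SZ, add(SZ, SZ)))
  step 7: S(S(add(Z, add(SZ, SZ))))
  step 8: S(S(add(SZ, SZ)))
  step 9: S(S(S(add(Z, SZ))))
  step 10: S^4(Z)

Answer: YES — reaches normal form S^4(Z) in 10 ≤ 13 steps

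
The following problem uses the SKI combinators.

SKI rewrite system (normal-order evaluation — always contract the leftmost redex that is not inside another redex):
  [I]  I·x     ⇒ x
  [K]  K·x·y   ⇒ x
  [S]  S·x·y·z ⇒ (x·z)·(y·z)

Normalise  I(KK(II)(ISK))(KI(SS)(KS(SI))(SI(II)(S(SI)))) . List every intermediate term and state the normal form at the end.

  start: I(KK(II)(ISK))(KI(SS)(KS(SI))(SI(II)(S(SI))))
  [1] KK(II)(ISK)(KI(SS)(KS(SI))(SI(II)(S(SI))))
  [2] K(ISK)(KI(SS)(KS(SI))(SI(II)(S(SI))))
  [3] ISK
  [4] SK

Answer: normal form = SK  (in 4 steps)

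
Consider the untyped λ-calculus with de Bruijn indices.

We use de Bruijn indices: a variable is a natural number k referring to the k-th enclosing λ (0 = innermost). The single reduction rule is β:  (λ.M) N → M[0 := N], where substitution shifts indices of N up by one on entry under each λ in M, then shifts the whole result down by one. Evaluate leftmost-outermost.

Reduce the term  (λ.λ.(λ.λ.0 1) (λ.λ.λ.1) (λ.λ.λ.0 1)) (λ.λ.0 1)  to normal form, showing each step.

  start: (λ.λ.(λ.λ.0 1) (λ.λ.λ.1) (λ.λ.λ.0 1)) (λ.λ.0 1)
  [1] λ.(λ.λ.0 1) (λ.λ.λ.1) (λ.λ.λ.0 1)
  [2] λ.(λ.0 (λ.λ.λ.1)) (λ.λ.λ.0 1)
  [3] λ.(λ.λ.λ.0 1) (λ.λ.λ.1)
  [4] λ.λ.λ.0 1

Answer: normal form = λ.λ.λ.0 1  (in 4 steps)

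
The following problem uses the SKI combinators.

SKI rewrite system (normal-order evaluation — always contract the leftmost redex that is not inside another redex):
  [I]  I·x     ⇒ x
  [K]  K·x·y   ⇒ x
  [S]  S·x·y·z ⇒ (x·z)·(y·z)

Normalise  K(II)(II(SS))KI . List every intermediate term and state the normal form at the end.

Answer: normal form = KI  (in 3 steps)

Working:
  start: K(II)(II(SS))KI
  →1  IIKI
  →2  IKI
  →3  KI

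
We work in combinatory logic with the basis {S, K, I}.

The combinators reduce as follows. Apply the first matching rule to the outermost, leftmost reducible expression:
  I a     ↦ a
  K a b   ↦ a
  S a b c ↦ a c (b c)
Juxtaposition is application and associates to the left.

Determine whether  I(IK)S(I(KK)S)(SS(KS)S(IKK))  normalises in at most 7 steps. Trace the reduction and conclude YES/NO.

Answer: NO — after 7 steps the term is S(S(KK)(S(IKK))), not yet normal

Derivation:
  start: I(IK)S(I(KK)S)(SS(KS)S(IKK))
  [1] IKS(I(KK)S)(SS(KS)S(IKK))
  [2] KS(I(KK)S)(SS(KS)S(IKK))
  [3] S(SS(KS)S(IKK))
  [4] S(SS(KSS)(IKK))
  [5] S(S(IKK)(KSS(IKK)))
  [6] S(S(KK)(KSS(IKK)))
  [7] S(S(KK)(S(IKK)))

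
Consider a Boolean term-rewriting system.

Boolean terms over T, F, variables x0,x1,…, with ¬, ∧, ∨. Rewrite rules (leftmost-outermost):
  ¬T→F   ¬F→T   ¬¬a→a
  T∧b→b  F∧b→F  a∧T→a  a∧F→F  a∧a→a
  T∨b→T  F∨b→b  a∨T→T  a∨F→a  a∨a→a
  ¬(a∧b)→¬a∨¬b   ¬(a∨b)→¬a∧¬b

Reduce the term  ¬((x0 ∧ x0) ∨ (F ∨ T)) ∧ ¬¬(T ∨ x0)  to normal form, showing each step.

  start: ¬((x0 ∧ x0) ∨ (F ∨ T)) ∧ ¬¬(T ∨ x0)
  step 1: (¬(x0 ∧ x0) ∧ ¬(F ∨ T)) ∧ ¬¬(T ∨ x0)
  step 2: ((¬x0 ∨ ¬x0) ∧ ¬(F ∨ T)) ∧ ¬¬(T ∨ x0)
  step 3: (¬x0 ∧ ¬(F ∨ T)) ∧ ¬¬(T ∨ x0)
  step 4: (¬x0 ∧ (¬F ∧ ¬T)) ∧ ¬¬(T ∨ x0)
  step 5: (¬x0 ∧ (T ∧ ¬T)) ∧ ¬¬(T ∨ x0)
  step 6: (¬x0 ∧ ¬T) ∧ ¬¬(T ∨ x0)
  step 7: (¬x0 ∧ F) ∧ ¬¬(T ∨ x0)
  step 8: F ∧ ¬¬(T ∨ x0)
  step 9: F

Answer: normal form = F  (in 9 steps)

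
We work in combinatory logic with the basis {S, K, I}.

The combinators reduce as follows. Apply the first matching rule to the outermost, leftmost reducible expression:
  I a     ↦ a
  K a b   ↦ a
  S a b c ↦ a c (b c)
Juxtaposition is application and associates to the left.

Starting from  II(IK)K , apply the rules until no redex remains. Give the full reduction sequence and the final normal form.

  start: II(IK)K
  →1  I(IK)K
  →2  IKK
  →3  KK

Answer: normal form = KK  (in 3 steps)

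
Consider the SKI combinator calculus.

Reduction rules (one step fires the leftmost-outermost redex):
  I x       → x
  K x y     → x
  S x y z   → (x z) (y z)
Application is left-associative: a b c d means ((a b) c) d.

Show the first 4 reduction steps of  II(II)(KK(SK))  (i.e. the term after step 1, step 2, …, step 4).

Answer: after 4 steps: KK(SK)

Working:
  start: II(II)(KK(SK))
  →1  I(II)(KK(SK))
  →2  II(KK(SK))
  →3  I(KK(SK))
  →4  KK(SK)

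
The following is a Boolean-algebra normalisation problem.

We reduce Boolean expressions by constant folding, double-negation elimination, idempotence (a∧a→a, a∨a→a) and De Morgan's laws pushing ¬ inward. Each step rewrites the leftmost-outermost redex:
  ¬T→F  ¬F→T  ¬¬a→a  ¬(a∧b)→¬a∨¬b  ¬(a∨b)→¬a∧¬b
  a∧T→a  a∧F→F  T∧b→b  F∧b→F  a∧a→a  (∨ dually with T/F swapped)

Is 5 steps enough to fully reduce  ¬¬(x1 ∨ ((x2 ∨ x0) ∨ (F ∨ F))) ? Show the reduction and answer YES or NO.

  start: ¬¬(x1 ∨ ((x2 ∨ x0) ∨ (F ∨ F)))
  step 1: x1 ∨ ((x2 ∨ x0) ∨ (F ∨ F))
  step 2: x1 ∨ ((x2 ∨ x0) ∨ F)
  step 3: x1 ∨ (x2 ∨ x0)

Answer: YES — reaches normal form x1 ∨ (x2 ∨ x0) in 3 ≤ 5 steps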